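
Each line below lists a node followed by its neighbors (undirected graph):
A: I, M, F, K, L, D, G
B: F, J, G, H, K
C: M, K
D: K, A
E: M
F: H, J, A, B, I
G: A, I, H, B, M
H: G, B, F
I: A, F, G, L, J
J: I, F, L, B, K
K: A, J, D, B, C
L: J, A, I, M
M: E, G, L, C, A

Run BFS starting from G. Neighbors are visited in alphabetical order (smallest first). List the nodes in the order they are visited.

G, A, B, H, I, M, D, F, K, L, J, C, E

Visit G; enqueue A, B, H, I, M → queue [A, B, H, I, M]
Visit A; enqueue D, F, K, L → queue [B, H, I, M, D, F, K, L]
Visit B; enqueue J → queue [H, I, M, D, F, K, L, J]
Visit H → queue [I, M, D, F, K, L, J]
Visit I → queue [M, D, F, K, L, J]
Visit M; enqueue C, E → queue [D, F, K, L, J, C, E]
Visit D → queue [F, K, L, J, C, E]
Visit F → queue [K, L, J, C, E]
Visit K → queue [L, J, C, E]
Visit L → queue [J, C, E]
Visit J → queue [C, E]
Visit C → queue [E]
Visit E → queue []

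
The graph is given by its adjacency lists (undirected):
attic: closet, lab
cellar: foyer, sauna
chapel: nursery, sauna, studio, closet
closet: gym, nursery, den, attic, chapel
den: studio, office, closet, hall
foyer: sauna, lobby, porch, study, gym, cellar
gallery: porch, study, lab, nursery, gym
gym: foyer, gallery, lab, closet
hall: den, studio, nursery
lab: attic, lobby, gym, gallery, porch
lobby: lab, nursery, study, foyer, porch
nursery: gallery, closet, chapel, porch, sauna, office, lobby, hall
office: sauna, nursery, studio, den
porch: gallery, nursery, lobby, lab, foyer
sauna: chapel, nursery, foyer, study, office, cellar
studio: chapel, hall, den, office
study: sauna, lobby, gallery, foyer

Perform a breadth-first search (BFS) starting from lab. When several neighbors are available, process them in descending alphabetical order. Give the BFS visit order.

lab porch lobby gym gallery attic nursery foyer study closet sauna office hall chapel cellar den studio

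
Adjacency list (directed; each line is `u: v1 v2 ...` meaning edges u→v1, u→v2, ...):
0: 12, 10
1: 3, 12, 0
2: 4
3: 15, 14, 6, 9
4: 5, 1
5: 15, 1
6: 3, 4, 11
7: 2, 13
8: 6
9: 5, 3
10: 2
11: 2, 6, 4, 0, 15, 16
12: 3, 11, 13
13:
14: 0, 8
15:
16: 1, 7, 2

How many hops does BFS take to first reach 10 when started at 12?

3

Level 0: 12
Level 1: 3, 11, 13
Level 2: 0, 2, 4, 6, 9, 14, 15, 16
Level 3: 1, 5, 7, 8, 10
10 first appears at level 3.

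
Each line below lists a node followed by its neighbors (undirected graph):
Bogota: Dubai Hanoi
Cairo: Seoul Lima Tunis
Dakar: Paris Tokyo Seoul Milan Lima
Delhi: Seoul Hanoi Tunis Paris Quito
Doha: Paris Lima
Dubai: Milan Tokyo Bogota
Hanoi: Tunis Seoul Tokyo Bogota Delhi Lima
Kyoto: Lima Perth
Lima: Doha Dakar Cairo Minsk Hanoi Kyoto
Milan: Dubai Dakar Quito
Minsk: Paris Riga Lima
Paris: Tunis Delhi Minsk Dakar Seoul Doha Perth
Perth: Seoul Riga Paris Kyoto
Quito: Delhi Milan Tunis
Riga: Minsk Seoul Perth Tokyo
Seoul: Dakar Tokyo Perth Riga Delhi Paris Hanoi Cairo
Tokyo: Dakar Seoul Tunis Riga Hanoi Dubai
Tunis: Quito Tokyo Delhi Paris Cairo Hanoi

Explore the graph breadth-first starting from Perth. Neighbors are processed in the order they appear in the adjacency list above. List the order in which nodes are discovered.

Perth Seoul Riga Paris Kyoto Dakar Tokyo Delhi Hanoi Cairo Minsk Tunis Doha Lima Milan Dubai Quito Bogota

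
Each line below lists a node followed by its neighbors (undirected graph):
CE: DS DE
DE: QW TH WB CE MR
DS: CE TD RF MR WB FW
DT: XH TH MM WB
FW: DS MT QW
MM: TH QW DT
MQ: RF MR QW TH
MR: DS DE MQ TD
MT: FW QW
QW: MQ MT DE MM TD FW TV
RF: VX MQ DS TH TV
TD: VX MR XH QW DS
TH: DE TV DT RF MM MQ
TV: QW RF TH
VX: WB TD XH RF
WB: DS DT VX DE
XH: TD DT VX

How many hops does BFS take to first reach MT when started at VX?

3

Level 0: VX
Level 1: RF, TD, WB, XH
Level 2: DE, DS, DT, MQ, MR, QW, TH, TV
Level 3: CE, FW, MM, MT
MT first appears at level 3.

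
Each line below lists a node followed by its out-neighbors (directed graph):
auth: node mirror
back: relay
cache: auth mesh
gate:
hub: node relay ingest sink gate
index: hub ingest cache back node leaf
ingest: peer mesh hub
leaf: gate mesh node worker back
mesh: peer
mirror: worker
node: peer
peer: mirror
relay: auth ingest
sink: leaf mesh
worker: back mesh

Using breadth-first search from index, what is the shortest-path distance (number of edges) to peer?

Level 0: index
Level 1: back, cache, hub, ingest, leaf, node
Level 2: auth, gate, mesh, peer, relay, sink, worker
Level 3: mirror
peer first appears at level 2.

2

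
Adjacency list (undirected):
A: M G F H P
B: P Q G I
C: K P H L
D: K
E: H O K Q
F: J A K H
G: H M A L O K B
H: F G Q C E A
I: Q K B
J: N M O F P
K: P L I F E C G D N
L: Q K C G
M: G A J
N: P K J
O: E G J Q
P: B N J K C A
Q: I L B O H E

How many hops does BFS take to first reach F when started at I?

Level 0: I
Level 1: B, K, Q
Level 2: C, D, E, F, G, H, L, N, O, P
Level 3: A, J, M
F first appears at level 2.

2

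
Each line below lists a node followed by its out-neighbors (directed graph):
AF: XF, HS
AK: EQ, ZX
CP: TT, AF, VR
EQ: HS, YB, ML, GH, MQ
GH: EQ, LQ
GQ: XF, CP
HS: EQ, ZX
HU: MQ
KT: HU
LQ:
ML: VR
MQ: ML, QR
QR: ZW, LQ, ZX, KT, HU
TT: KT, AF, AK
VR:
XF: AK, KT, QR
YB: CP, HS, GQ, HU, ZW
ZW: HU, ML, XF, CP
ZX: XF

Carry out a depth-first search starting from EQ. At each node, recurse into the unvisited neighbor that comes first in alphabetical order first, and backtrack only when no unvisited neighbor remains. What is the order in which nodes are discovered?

EQ GH LQ HS ZX XF AK KT HU MQ ML VR QR ZW CP AF TT YB GQ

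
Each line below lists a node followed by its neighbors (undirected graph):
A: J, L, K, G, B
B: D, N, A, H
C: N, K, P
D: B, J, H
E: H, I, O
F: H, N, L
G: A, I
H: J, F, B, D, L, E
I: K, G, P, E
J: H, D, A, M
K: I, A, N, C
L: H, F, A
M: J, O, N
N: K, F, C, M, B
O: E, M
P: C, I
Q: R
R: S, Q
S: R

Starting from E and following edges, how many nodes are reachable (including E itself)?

16

BFS from E visits: E, H, I, O, J, F, B, D, L, K, G, P, M, A, N, C
Reachable nodes: 16 of 19 total.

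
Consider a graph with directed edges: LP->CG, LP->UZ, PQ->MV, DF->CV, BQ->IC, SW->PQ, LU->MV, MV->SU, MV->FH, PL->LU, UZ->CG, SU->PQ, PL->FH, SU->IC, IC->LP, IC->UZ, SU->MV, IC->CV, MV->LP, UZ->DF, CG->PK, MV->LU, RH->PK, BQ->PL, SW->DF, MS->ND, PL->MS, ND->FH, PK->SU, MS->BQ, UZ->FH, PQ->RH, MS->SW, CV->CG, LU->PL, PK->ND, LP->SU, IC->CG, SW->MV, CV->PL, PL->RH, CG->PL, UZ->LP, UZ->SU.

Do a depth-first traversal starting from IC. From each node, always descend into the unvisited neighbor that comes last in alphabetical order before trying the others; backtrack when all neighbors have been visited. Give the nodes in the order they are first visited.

Visit IC
IC → UZ
UZ → SU
SU → PQ
PQ → RH
RH → PK
PK → ND
ND → FH
PQ → MV
MV → LU
LU → PL
PL → MS
MS → SW
SW → DF
DF → CV
CV → CG
MS → BQ
MV → LP

IC → UZ → SU → PQ → RH → PK → ND → FH → MV → LU → PL → MS → SW → DF → CV → CG → BQ → LP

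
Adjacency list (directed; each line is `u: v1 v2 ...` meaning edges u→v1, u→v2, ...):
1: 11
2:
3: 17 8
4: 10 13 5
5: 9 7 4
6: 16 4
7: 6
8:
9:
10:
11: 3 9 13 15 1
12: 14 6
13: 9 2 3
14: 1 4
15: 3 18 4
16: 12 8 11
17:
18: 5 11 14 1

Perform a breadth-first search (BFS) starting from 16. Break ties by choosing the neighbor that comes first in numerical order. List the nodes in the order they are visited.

16 8 11 12 1 3 9 13 15 6 14 17 2 4 18 5 10 7

Visit 16; enqueue 8, 11, 12 → queue [8, 11, 12]
Visit 8 → queue [11, 12]
Visit 11; enqueue 1, 3, 9, 13, 15 → queue [12, 1, 3, 9, 13, 15]
Visit 12; enqueue 6, 14 → queue [1, 3, 9, 13, 15, 6, 14]
Visit 1 → queue [3, 9, 13, 15, 6, 14]
Visit 3; enqueue 17 → queue [9, 13, 15, 6, 14, 17]
Visit 9 → queue [13, 15, 6, 14, 17]
Visit 13; enqueue 2 → queue [15, 6, 14, 17, 2]
Visit 15; enqueue 4, 18 → queue [6, 14, 17, 2, 4, 18]
Visit 6 → queue [14, 17, 2, 4, 18]
Visit 14 → queue [17, 2, 4, 18]
Visit 17 → queue [2, 4, 18]
Visit 2 → queue [4, 18]
Visit 4; enqueue 5, 10 → queue [18, 5, 10]
Visit 18 → queue [5, 10]
Visit 5; enqueue 7 → queue [10, 7]
Visit 10 → queue [7]
Visit 7 → queue []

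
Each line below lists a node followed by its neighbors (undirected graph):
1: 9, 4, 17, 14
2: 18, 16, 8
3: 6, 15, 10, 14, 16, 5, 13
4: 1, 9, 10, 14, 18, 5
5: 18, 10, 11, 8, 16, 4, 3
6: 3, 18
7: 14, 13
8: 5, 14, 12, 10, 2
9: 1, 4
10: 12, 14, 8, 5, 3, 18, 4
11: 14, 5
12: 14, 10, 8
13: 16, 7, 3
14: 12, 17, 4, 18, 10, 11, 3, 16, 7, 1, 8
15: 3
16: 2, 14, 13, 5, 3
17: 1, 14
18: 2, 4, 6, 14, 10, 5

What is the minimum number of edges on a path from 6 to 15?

2

Level 0: 6
Level 1: 3, 18
Level 2: 2, 4, 5, 10, 13, 14, 15, 16
Level 3: 1, 7, 8, 9, 11, 12, 17
15 first appears at level 2.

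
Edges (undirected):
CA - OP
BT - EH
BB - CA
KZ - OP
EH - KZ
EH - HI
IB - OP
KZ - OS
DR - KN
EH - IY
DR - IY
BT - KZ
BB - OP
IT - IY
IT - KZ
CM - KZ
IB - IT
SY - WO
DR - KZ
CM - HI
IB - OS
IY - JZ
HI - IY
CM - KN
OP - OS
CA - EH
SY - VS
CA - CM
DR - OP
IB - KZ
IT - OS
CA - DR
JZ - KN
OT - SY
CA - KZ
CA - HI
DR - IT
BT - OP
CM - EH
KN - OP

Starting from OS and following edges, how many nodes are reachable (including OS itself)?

15

BFS from OS visits: OS, IB, IT, KZ, OP, DR, IY, BT, CA, CM, EH, BB, KN, HI, JZ
Reachable nodes: 15 of 19 total.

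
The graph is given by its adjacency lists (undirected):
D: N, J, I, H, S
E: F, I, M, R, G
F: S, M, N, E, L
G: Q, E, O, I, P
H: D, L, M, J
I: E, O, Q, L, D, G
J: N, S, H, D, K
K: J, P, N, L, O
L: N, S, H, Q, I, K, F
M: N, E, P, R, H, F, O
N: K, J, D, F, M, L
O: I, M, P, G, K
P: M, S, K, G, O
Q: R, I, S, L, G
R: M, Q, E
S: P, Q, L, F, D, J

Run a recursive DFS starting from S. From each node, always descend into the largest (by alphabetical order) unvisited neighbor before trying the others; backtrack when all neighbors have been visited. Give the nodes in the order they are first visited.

S → Q → R → M → P → O → K → N → L → I → G → E → F → D → J → H

Visit S
S → Q
Q → R
R → M
M → P
P → O
O → K
K → N
N → L
L → I
I → G
G → E
E → F
I → D
D → J
J → H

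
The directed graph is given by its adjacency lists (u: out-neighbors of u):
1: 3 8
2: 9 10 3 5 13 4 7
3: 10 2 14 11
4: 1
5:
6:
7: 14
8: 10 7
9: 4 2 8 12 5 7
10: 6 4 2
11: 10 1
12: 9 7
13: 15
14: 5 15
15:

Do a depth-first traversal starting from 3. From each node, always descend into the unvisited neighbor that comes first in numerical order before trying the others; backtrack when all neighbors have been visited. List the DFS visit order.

3 2 4 1 8 7 14 5 15 10 6 9 12 13 11

Visit 3
3 → 2
2 → 4
4 → 1
1 → 8
8 → 7
7 → 14
14 → 5
14 → 15
8 → 10
10 → 6
2 → 9
9 → 12
2 → 13
3 → 11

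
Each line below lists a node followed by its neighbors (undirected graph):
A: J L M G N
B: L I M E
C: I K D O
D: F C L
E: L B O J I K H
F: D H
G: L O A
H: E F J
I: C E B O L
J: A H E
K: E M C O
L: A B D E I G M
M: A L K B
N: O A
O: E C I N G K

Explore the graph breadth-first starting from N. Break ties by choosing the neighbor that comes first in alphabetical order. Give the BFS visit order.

Visit N; enqueue A, O → queue [A, O]
Visit A; enqueue G, J, L, M → queue [O, G, J, L, M]
Visit O; enqueue C, E, I, K → queue [G, J, L, M, C, E, I, K]
Visit G → queue [J, L, M, C, E, I, K]
Visit J; enqueue H → queue [L, M, C, E, I, K, H]
Visit L; enqueue B, D → queue [M, C, E, I, K, H, B, D]
Visit M → queue [C, E, I, K, H, B, D]
Visit C → queue [E, I, K, H, B, D]
Visit E → queue [I, K, H, B, D]
Visit I → queue [K, H, B, D]
Visit K → queue [H, B, D]
Visit H; enqueue F → queue [B, D, F]
Visit B → queue [D, F]
Visit D → queue [F]
Visit F → queue []

N -> A -> O -> G -> J -> L -> M -> C -> E -> I -> K -> H -> B -> D -> F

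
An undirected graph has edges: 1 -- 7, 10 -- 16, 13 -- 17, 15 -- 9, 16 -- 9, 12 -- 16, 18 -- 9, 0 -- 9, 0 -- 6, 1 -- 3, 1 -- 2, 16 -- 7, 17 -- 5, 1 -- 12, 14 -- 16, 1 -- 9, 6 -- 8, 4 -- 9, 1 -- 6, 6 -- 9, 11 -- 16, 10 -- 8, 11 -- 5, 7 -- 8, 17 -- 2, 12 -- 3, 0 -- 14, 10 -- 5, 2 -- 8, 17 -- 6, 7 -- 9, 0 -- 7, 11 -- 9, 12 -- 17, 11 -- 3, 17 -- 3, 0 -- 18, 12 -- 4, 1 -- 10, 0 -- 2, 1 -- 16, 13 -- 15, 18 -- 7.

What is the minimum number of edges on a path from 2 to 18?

Level 0: 2
Level 1: 0, 1, 8, 17
Level 2: 3, 5, 6, 7, 9, 10, 12, 13, 14, 16, 18
Level 3: 4, 11, 15
18 first appears at level 2.

2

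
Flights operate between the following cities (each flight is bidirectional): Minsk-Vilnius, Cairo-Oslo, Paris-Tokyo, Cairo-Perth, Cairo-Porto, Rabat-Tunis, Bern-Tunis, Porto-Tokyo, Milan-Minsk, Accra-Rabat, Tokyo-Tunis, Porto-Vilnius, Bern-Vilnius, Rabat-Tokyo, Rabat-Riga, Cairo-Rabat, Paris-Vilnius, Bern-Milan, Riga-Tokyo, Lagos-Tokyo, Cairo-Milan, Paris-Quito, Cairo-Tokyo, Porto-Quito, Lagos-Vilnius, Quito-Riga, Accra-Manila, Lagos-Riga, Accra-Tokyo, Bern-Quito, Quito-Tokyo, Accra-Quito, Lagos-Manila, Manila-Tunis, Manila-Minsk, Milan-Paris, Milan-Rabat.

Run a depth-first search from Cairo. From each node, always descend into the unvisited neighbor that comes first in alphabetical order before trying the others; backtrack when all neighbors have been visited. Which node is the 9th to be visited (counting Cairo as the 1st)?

Rabat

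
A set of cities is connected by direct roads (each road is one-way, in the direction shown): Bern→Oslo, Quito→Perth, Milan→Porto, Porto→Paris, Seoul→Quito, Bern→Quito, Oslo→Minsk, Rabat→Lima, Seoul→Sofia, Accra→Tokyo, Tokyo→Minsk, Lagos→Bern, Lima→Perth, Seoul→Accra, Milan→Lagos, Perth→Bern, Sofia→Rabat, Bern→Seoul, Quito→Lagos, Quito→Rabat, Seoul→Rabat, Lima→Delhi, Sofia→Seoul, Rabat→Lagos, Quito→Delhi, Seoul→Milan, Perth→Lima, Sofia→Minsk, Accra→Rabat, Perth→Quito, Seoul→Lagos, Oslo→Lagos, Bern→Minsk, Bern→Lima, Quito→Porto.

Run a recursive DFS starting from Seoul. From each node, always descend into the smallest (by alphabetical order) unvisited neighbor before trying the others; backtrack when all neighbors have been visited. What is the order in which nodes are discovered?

Seoul, Accra, Rabat, Lagos, Bern, Lima, Delhi, Perth, Quito, Porto, Paris, Minsk, Oslo, Tokyo, Milan, Sofia

Visit Seoul
Seoul → Accra
Accra → Rabat
Rabat → Lagos
Lagos → Bern
Bern → Lima
Lima → Delhi
Lima → Perth
Perth → Quito
Quito → Porto
Porto → Paris
Bern → Minsk
Bern → Oslo
Accra → Tokyo
Seoul → Milan
Seoul → Sofia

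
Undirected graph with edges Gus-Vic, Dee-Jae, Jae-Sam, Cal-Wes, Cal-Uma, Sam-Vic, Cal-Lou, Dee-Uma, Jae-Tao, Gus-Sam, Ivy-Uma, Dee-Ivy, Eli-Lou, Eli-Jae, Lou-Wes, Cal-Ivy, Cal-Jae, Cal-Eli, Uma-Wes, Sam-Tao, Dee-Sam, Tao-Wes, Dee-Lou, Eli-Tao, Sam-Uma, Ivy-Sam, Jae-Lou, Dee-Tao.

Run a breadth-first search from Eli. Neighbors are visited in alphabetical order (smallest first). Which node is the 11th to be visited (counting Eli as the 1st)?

Visit Eli; enqueue Cal, Jae, Lou, Tao → queue [Cal, Jae, Lou, Tao]
Visit Cal; enqueue Ivy, Uma, Wes → queue [Jae, Lou, Tao, Ivy, Uma, Wes]
Visit Jae; enqueue Dee, Sam → queue [Lou, Tao, Ivy, Uma, Wes, Dee, Sam]
Visit Lou → queue [Tao, Ivy, Uma, Wes, Dee, Sam]
Visit Tao → queue [Ivy, Uma, Wes, Dee, Sam]
Visit Ivy → queue [Uma, Wes, Dee, Sam]
Visit Uma → queue [Wes, Dee, Sam]
Visit Wes → queue [Dee, Sam]
Visit Dee → queue [Sam]
Visit Sam; enqueue Gus, Vic → queue [Gus, Vic]
Visit Gus → queue [Vic]
Visit Vic → queue []

Visit order: Eli, Cal, Jae, Lou, Tao, Ivy, Uma, Wes, Dee, Sam, Gus, Vic

Gus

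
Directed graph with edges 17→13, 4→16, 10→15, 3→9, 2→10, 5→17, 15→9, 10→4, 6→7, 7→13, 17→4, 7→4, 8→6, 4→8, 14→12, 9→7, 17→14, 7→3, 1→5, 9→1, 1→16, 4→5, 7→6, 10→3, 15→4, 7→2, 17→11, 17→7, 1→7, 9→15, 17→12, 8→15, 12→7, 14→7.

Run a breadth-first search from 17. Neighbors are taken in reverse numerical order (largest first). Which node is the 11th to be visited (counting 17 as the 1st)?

Visit 17; enqueue 14, 13, 12, 11, 7, 4 → queue [14, 13, 12, 11, 7, 4]
Visit 14 → queue [13, 12, 11, 7, 4]
Visit 13 → queue [12, 11, 7, 4]
Visit 12 → queue [11, 7, 4]
Visit 11 → queue [7, 4]
Visit 7; enqueue 6, 3, 2 → queue [4, 6, 3, 2]
Visit 4; enqueue 16, 8, 5 → queue [6, 3, 2, 16, 8, 5]
Visit 6 → queue [3, 2, 16, 8, 5]
Visit 3; enqueue 9 → queue [2, 16, 8, 5, 9]
Visit 2; enqueue 10 → queue [16, 8, 5, 9, 10]
Visit 16 → queue [8, 5, 9, 10]
Visit 8; enqueue 15 → queue [5, 9, 10, 15]
Visit 5 → queue [9, 10, 15]
Visit 9; enqueue 1 → queue [10, 15, 1]
Visit 10 → queue [15, 1]
Visit 15 → queue [1]
Visit 1 → queue []

Visit order: 17, 14, 13, 12, 11, 7, 4, 6, 3, 2, 16, 8, 5, 9, 10, 15, 1

16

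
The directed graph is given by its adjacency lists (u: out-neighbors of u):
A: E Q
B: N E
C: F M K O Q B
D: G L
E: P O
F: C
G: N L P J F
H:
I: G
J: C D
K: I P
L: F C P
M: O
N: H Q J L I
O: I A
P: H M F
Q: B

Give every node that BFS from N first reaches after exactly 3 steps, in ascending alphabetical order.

Level 0: N
Level 1: H, I, J, L, Q
Level 2: B, C, D, F, G, P
Level 3: E, K, M, O
Level 4: A

E, K, M, O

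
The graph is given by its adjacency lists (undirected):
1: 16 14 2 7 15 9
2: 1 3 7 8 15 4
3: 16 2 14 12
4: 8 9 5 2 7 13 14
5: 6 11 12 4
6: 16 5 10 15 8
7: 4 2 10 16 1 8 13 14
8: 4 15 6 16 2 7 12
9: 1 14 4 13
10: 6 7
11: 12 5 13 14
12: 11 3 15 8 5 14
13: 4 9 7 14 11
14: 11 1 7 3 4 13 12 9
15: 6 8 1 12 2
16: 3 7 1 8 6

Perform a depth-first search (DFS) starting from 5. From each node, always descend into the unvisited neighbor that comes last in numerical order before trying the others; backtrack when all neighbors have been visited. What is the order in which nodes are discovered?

Visit 5
5 → 12
12 → 15
15 → 8
8 → 16
16 → 7
7 → 14
14 → 13
13 → 11
13 → 9
9 → 4
4 → 2
2 → 3
2 → 1
7 → 10
10 → 6

5 12 15 8 16 7 14 13 11 9 4 2 3 1 10 6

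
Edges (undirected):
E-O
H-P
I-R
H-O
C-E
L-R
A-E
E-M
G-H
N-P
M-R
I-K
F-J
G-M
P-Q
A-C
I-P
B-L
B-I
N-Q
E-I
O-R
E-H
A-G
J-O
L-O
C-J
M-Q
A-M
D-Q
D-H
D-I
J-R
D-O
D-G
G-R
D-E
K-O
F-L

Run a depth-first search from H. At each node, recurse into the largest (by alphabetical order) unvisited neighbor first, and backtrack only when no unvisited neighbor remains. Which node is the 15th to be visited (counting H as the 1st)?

D

Visit H
H → P
P → Q
Q → N
Q → M
M → R
R → O
O → L
L → F
F → J
J → C
C → E
E → I
I → K
I → D
D → G
G → A
I → B

Visit order: H, P, Q, N, M, R, O, L, F, J, C, E, I, K, D, G, A, B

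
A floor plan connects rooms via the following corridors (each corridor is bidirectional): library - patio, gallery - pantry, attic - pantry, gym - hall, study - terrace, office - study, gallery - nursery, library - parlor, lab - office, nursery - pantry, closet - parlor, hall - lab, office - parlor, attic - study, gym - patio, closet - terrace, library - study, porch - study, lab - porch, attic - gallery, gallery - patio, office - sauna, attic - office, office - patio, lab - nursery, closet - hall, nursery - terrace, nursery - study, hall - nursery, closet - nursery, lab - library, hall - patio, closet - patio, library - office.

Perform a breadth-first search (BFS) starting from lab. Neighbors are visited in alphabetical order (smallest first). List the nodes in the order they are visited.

lab, hall, library, nursery, office, porch, closet, gym, patio, parlor, study, gallery, pantry, terrace, attic, sauna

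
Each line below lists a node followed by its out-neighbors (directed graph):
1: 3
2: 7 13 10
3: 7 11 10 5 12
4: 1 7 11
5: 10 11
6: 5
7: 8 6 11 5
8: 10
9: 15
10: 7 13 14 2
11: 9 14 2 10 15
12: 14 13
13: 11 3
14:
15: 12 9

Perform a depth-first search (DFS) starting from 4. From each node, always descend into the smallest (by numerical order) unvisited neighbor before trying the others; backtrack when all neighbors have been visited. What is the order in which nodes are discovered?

4 → 1 → 3 → 5 → 10 → 2 → 7 → 6 → 8 → 11 → 9 → 15 → 12 → 13 → 14

Visit 4
4 → 1
1 → 3
3 → 5
5 → 10
10 → 2
2 → 7
7 → 6
7 → 8
7 → 11
11 → 9
9 → 15
15 → 12
12 → 13
12 → 14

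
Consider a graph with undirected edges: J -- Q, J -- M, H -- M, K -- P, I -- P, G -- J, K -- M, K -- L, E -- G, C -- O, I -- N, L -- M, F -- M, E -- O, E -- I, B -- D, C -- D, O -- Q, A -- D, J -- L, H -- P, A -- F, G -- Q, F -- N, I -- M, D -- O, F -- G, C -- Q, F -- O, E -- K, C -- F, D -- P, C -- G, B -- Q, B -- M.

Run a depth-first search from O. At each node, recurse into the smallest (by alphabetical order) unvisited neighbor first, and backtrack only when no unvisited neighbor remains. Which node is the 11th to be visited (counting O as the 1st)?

Q

Visit O
O → C
C → D
D → A
A → F
F → G
G → E
E → I
I → M
M → B
B → Q
Q → J
J → L
L → K
K → P
P → H
I → N

Visit order: O, C, D, A, F, G, E, I, M, B, Q, J, L, K, P, H, N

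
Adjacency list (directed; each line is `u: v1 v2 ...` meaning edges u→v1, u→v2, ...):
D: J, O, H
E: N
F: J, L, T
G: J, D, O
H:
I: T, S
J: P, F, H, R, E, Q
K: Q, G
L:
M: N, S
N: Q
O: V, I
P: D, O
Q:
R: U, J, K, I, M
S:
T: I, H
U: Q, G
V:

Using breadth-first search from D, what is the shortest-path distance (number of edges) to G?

4

Level 0: D
Level 1: H, J, O
Level 2: E, F, I, P, Q, R, V
Level 3: K, L, M, N, S, T, U
Level 4: G
G first appears at level 4.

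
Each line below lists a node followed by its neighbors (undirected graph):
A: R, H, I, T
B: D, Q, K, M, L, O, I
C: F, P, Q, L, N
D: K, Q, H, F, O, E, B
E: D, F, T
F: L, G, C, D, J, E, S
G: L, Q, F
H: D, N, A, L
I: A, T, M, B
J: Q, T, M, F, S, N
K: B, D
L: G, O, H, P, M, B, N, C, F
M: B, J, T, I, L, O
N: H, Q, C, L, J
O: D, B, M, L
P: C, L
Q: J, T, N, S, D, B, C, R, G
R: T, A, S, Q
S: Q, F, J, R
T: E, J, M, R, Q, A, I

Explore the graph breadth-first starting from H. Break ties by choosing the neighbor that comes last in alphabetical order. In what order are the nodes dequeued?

H → N → L → D → A → Q → J → C → P → O → M → G → F → B → K → E → T → R → I → S

Visit H; enqueue N, L, D, A → queue [N, L, D, A]
Visit N; enqueue Q, J, C → queue [L, D, A, Q, J, C]
Visit L; enqueue P, O, M, G, F, B → queue [D, A, Q, J, C, P, O, M, G, F, B]
Visit D; enqueue K, E → queue [A, Q, J, C, P, O, M, G, F, B, K, E]
Visit A; enqueue T, R, I → queue [Q, J, C, P, O, M, G, F, B, K, E, T, R, I]
Visit Q; enqueue S → queue [J, C, P, O, M, G, F, B, K, E, T, R, I, S]
Visit J → queue [C, P, O, M, G, F, B, K, E, T, R, I, S]
Visit C → queue [P, O, M, G, F, B, K, E, T, R, I, S]
Visit P → queue [O, M, G, F, B, K, E, T, R, I, S]
Visit O → queue [M, G, F, B, K, E, T, R, I, S]
Visit M → queue [G, F, B, K, E, T, R, I, S]
Visit G → queue [F, B, K, E, T, R, I, S]
Visit F → queue [B, K, E, T, R, I, S]
Visit B → queue [K, E, T, R, I, S]
Visit K → queue [E, T, R, I, S]
Visit E → queue [T, R, I, S]
Visit T → queue [R, I, S]
Visit R → queue [I, S]
Visit I → queue [S]
Visit S → queue []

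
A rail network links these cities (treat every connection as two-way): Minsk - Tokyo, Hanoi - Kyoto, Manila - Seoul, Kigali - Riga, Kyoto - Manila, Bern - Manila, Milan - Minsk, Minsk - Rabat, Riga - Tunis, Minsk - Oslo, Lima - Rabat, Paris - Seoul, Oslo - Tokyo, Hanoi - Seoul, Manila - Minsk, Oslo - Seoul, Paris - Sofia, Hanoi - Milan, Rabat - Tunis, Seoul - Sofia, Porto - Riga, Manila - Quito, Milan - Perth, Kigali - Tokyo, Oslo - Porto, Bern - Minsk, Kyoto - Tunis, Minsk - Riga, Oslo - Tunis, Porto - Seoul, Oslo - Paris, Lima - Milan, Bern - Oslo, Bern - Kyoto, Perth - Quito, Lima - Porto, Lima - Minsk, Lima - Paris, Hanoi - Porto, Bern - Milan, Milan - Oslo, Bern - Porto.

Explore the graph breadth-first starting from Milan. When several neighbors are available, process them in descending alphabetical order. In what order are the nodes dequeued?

Milan, Perth, Oslo, Minsk, Lima, Hanoi, Bern, Quito, Tunis, Tokyo, Seoul, Porto, Paris, Riga, Rabat, Manila, Kyoto, Kigali, Sofia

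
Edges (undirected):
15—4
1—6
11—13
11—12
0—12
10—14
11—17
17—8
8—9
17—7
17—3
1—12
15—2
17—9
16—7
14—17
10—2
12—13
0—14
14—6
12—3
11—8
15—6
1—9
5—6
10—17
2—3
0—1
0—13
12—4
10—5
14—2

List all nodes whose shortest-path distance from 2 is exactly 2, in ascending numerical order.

0, 4, 5, 6, 12, 17

Level 0: 2
Level 1: 3, 10, 14, 15
Level 2: 0, 4, 5, 6, 12, 17
Level 3: 1, 7, 8, 9, 11, 13
Level 4: 16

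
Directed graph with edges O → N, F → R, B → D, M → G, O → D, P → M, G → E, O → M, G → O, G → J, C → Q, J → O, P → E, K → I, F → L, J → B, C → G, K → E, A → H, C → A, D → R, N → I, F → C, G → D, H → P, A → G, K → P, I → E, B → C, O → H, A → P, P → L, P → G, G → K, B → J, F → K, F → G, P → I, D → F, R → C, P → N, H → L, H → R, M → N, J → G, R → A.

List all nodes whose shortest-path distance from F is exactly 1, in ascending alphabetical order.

C, G, K, L, R

Level 0: F
Level 1: C, G, K, L, R
Level 2: A, D, E, I, J, O, P, Q
Level 3: B, H, M, N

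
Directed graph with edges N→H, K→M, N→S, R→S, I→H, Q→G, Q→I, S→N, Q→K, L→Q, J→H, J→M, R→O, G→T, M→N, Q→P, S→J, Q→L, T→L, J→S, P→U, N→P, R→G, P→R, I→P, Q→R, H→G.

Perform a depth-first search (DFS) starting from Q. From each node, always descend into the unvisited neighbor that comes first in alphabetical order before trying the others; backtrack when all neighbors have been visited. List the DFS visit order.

Q, G, T, L, I, H, P, R, O, S, J, M, N, U, K

Visit Q
Q → G
G → T
T → L
Q → I
I → H
I → P
P → R
R → O
R → S
S → J
J → M
M → N
P → U
Q → K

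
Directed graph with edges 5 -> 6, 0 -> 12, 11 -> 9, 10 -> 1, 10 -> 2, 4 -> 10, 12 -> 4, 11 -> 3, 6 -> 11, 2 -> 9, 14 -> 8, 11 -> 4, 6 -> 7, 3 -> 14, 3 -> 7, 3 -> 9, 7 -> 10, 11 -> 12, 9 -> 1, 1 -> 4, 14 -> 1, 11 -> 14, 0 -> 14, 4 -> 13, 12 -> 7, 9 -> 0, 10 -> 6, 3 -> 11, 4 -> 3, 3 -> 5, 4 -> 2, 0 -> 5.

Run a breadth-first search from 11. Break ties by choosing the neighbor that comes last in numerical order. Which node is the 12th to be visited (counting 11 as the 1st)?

Visit 11; enqueue 14, 12, 9, 4, 3 → queue [14, 12, 9, 4, 3]
Visit 14; enqueue 8, 1 → queue [12, 9, 4, 3, 8, 1]
Visit 12; enqueue 7 → queue [9, 4, 3, 8, 1, 7]
Visit 9; enqueue 0 → queue [4, 3, 8, 1, 7, 0]
Visit 4; enqueue 13, 10, 2 → queue [3, 8, 1, 7, 0, 13, 10, 2]
Visit 3; enqueue 5 → queue [8, 1, 7, 0, 13, 10, 2, 5]
Visit 8 → queue [1, 7, 0, 13, 10, 2, 5]
Visit 1 → queue [7, 0, 13, 10, 2, 5]
Visit 7 → queue [0, 13, 10, 2, 5]
Visit 0 → queue [13, 10, 2, 5]
Visit 13 → queue [10, 2, 5]
Visit 10; enqueue 6 → queue [2, 5, 6]
Visit 2 → queue [5, 6]
Visit 5 → queue [6]
Visit 6 → queue []

Visit order: 11, 14, 12, 9, 4, 3, 8, 1, 7, 0, 13, 10, 2, 5, 6

10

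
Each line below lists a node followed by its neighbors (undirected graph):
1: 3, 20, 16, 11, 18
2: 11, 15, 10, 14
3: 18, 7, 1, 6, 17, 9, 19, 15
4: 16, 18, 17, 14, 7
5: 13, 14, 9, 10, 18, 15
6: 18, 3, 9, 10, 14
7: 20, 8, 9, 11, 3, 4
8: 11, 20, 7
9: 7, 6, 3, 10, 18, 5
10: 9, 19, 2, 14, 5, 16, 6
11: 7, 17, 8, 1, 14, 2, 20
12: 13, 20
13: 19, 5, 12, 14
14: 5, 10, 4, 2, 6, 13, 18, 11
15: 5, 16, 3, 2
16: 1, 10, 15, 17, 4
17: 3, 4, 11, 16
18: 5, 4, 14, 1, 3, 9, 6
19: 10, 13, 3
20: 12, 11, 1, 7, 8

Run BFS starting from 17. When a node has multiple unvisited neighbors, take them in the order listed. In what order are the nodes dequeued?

Visit 17; enqueue 3, 4, 11, 16 → queue [3, 4, 11, 16]
Visit 3; enqueue 18, 7, 1, 6, 9, 19, 15 → queue [4, 11, 16, 18, 7, 1, 6, 9, 19, 15]
Visit 4; enqueue 14 → queue [11, 16, 18, 7, 1, 6, 9, 19, 15, 14]
Visit 11; enqueue 8, 2, 20 → queue [16, 18, 7, 1, 6, 9, 19, 15, 14, 8, 2, 20]
Visit 16; enqueue 10 → queue [18, 7, 1, 6, 9, 19, 15, 14, 8, 2, 20, 10]
Visit 18; enqueue 5 → queue [7, 1, 6, 9, 19, 15, 14, 8, 2, 20, 10, 5]
Visit 7 → queue [1, 6, 9, 19, 15, 14, 8, 2, 20, 10, 5]
Visit 1 → queue [6, 9, 19, 15, 14, 8, 2, 20, 10, 5]
Visit 6 → queue [9, 19, 15, 14, 8, 2, 20, 10, 5]
Visit 9 → queue [19, 15, 14, 8, 2, 20, 10, 5]
Visit 19; enqueue 13 → queue [15, 14, 8, 2, 20, 10, 5, 13]
Visit 15 → queue [14, 8, 2, 20, 10, 5, 13]
Visit 14 → queue [8, 2, 20, 10, 5, 13]
Visit 8 → queue [2, 20, 10, 5, 13]
Visit 2 → queue [20, 10, 5, 13]
Visit 20; enqueue 12 → queue [10, 5, 13, 12]
Visit 10 → queue [5, 13, 12]
Visit 5 → queue [13, 12]
Visit 13 → queue [12]
Visit 12 → queue []

17, 3, 4, 11, 16, 18, 7, 1, 6, 9, 19, 15, 14, 8, 2, 20, 10, 5, 13, 12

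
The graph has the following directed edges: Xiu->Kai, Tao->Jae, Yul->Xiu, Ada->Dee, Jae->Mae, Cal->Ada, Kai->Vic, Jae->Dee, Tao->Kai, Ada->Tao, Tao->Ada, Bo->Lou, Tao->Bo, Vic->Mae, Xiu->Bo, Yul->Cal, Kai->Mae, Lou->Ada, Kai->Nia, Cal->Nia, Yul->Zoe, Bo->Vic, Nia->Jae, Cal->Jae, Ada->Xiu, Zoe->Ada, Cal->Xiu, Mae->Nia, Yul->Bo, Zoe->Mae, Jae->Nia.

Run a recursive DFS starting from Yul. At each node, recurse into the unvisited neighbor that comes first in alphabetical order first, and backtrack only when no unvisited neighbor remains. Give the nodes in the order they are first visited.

Yul, Bo, Lou, Ada, Dee, Tao, Jae, Mae, Nia, Kai, Vic, Xiu, Cal, Zoe

Visit Yul
Yul → Bo
Bo → Lou
Lou → Ada
Ada → Dee
Ada → Tao
Tao → Jae
Jae → Mae
Mae → Nia
Tao → Kai
Kai → Vic
Ada → Xiu
Yul → Cal
Yul → Zoe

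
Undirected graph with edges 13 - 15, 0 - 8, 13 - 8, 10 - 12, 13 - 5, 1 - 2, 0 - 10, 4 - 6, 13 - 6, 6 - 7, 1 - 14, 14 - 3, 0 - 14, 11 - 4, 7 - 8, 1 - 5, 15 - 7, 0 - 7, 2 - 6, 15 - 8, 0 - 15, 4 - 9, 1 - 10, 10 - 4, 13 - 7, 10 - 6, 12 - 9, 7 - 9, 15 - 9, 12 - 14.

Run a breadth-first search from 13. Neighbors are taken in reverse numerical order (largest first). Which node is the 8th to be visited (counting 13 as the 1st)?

0

Visit 13; enqueue 15, 8, 7, 6, 5 → queue [15, 8, 7, 6, 5]
Visit 15; enqueue 9, 0 → queue [8, 7, 6, 5, 9, 0]
Visit 8 → queue [7, 6, 5, 9, 0]
Visit 7 → queue [6, 5, 9, 0]
Visit 6; enqueue 10, 4, 2 → queue [5, 9, 0, 10, 4, 2]
Visit 5; enqueue 1 → queue [9, 0, 10, 4, 2, 1]
Visit 9; enqueue 12 → queue [0, 10, 4, 2, 1, 12]
Visit 0; enqueue 14 → queue [10, 4, 2, 1, 12, 14]
Visit 10 → queue [4, 2, 1, 12, 14]
Visit 4; enqueue 11 → queue [2, 1, 12, 14, 11]
Visit 2 → queue [1, 12, 14, 11]
Visit 1 → queue [12, 14, 11]
Visit 12 → queue [14, 11]
Visit 14; enqueue 3 → queue [11, 3]
Visit 11 → queue [3]
Visit 3 → queue []

Visit order: 13, 15, 8, 7, 6, 5, 9, 0, 10, 4, 2, 1, 12, 14, 11, 3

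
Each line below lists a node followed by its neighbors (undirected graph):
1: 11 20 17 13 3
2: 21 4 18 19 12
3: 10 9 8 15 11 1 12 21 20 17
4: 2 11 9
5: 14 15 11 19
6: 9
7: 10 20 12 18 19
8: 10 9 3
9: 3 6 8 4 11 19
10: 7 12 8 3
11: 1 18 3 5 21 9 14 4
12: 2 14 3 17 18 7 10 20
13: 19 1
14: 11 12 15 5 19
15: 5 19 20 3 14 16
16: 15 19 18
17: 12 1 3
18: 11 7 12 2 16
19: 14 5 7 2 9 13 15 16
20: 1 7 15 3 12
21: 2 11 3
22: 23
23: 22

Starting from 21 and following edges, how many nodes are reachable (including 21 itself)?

BFS from 21 visits: 21, 11, 3, 2, 18, 14, 9, 5, 4, 1, 20, 17, 15, 12, 10, 8, 19, 16, 7, 6, 13
Reachable nodes: 21 of 23 total.

21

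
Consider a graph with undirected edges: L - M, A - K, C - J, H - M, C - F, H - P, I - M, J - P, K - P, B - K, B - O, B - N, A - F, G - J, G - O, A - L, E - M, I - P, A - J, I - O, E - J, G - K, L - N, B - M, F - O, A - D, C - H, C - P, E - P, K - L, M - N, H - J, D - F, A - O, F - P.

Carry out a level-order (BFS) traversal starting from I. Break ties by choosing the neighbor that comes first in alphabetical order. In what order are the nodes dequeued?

Visit I; enqueue M, O, P → queue [M, O, P]
Visit M; enqueue B, E, H, L, N → queue [O, P, B, E, H, L, N]
Visit O; enqueue A, F, G → queue [P, B, E, H, L, N, A, F, G]
Visit P; enqueue C, J, K → queue [B, E, H, L, N, A, F, G, C, J, K]
Visit B → queue [E, H, L, N, A, F, G, C, J, K]
Visit E → queue [H, L, N, A, F, G, C, J, K]
Visit H → queue [L, N, A, F, G, C, J, K]
Visit L → queue [N, A, F, G, C, J, K]
Visit N → queue [A, F, G, C, J, K]
Visit A; enqueue D → queue [F, G, C, J, K, D]
Visit F → queue [G, C, J, K, D]
Visit G → queue [C, J, K, D]
Visit C → queue [J, K, D]
Visit J → queue [K, D]
Visit K → queue [D]
Visit D → queue []

I, M, O, P, B, E, H, L, N, A, F, G, C, J, K, D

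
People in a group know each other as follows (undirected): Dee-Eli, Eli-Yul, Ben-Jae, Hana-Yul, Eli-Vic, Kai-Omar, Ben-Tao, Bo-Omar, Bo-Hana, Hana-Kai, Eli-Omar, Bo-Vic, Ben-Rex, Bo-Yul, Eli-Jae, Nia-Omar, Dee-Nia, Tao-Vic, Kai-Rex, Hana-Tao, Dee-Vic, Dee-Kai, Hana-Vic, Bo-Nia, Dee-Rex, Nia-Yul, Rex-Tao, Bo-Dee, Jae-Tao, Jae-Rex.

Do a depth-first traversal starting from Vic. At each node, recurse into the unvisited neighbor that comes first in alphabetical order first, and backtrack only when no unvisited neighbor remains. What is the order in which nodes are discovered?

Visit Vic
Vic → Bo
Bo → Dee
Dee → Eli
Eli → Jae
Jae → Ben
Ben → Rex
Rex → Kai
Kai → Hana
Hana → Tao
Hana → Yul
Yul → Nia
Nia → Omar

Vic -> Bo -> Dee -> Eli -> Jae -> Ben -> Rex -> Kai -> Hana -> Tao -> Yul -> Nia -> Omar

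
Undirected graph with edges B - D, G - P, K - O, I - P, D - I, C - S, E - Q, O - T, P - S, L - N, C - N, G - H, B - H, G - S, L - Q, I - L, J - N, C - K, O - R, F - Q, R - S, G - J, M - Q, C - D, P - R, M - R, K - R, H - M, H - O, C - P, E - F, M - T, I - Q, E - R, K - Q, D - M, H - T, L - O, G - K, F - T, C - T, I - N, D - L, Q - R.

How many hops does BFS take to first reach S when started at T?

2

Level 0: T
Level 1: C, F, H, M, O
Level 2: B, D, E, G, K, L, N, P, Q, R, S
Level 3: I, J
S first appears at level 2.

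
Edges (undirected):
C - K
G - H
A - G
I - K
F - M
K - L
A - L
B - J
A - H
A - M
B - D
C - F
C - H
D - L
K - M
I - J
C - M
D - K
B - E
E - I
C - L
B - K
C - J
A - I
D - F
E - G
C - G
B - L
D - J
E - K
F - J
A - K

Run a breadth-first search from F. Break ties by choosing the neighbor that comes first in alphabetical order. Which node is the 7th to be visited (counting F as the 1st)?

H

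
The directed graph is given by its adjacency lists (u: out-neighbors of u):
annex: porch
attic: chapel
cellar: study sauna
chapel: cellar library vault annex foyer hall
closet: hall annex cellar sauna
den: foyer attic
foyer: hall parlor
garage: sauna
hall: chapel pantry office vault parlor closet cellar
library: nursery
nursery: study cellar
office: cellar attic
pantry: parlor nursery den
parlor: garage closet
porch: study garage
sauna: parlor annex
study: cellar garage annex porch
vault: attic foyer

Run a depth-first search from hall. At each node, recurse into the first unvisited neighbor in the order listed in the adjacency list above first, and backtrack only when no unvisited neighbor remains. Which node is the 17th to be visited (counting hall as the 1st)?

den

Visit hall
hall → chapel
chapel → cellar
cellar → study
study → garage
garage → sauna
sauna → parlor
parlor → closet
closet → annex
annex → porch
chapel → library
library → nursery
chapel → vault
vault → attic
vault → foyer
hall → pantry
pantry → den
hall → office

Visit order: hall, chapel, cellar, study, garage, sauna, parlor, closet, annex, porch, library, nursery, vault, attic, foyer, pantry, den, office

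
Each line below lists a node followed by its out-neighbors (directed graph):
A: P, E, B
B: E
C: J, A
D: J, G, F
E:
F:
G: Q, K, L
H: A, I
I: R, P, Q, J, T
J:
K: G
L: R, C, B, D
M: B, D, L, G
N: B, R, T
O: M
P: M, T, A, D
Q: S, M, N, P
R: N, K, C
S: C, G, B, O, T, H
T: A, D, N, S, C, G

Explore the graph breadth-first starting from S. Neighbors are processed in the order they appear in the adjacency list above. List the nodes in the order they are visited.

Visit S; enqueue C, G, B, O, T, H → queue [C, G, B, O, T, H]
Visit C; enqueue J, A → queue [G, B, O, T, H, J, A]
Visit G; enqueue Q, K, L → queue [B, O, T, H, J, A, Q, K, L]
Visit B; enqueue E → queue [O, T, H, J, A, Q, K, L, E]
Visit O; enqueue M → queue [T, H, J, A, Q, K, L, E, M]
Visit T; enqueue D, N → queue [H, J, A, Q, K, L, E, M, D, N]
Visit H; enqueue I → queue [J, A, Q, K, L, E, M, D, N, I]
Visit J → queue [A, Q, K, L, E, M, D, N, I]
Visit A; enqueue P → queue [Q, K, L, E, M, D, N, I, P]
Visit Q → queue [K, L, E, M, D, N, I, P]
Visit K → queue [L, E, M, D, N, I, P]
Visit L; enqueue R → queue [E, M, D, N, I, P, R]
Visit E → queue [M, D, N, I, P, R]
Visit M → queue [D, N, I, P, R]
Visit D; enqueue F → queue [N, I, P, R, F]
Visit N → queue [I, P, R, F]
Visit I → queue [P, R, F]
Visit P → queue [R, F]
Visit R → queue [F]
Visit F → queue []

S -> C -> G -> B -> O -> T -> H -> J -> A -> Q -> K -> L -> E -> M -> D -> N -> I -> P -> R -> F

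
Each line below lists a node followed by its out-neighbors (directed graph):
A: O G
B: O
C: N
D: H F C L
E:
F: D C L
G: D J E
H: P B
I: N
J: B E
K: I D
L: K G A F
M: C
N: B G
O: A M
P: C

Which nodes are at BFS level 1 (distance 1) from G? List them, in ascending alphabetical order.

Level 0: G
Level 1: D, E, J
Level 2: B, C, F, H, L
Level 3: A, K, N, O, P
Level 4: I, M

D, E, J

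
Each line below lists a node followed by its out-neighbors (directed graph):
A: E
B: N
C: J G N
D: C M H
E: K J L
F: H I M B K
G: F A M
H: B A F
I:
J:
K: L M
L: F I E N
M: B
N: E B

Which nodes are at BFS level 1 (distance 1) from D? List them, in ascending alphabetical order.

C, H, M

Level 0: D
Level 1: C, H, M
Level 2: A, B, F, G, J, N
Level 3: E, I, K
Level 4: L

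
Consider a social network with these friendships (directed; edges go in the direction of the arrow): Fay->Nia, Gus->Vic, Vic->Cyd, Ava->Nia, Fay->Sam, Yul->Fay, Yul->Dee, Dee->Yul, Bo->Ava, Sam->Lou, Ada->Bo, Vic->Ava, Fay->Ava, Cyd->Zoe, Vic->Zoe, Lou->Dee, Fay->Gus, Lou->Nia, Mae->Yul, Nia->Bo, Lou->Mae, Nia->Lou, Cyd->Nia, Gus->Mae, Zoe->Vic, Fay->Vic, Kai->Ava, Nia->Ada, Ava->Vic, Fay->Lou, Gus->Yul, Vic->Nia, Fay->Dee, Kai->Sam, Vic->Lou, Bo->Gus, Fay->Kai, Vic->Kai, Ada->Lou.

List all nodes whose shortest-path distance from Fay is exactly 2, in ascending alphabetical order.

Level 0: Fay
Level 1: Ava, Dee, Gus, Kai, Lou, Nia, Sam, Vic
Level 2: Ada, Bo, Cyd, Mae, Yul, Zoe

Ada, Bo, Cyd, Mae, Yul, Zoe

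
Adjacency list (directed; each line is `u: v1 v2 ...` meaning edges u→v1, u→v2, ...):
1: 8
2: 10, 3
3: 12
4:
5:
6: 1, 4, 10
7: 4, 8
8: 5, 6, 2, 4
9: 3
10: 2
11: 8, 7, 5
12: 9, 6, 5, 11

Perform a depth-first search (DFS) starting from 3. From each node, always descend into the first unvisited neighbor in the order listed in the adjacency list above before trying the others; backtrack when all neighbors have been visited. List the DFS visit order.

Visit 3
3 → 12
12 → 9
12 → 6
6 → 1
1 → 8
8 → 5
8 → 2
2 → 10
8 → 4
12 → 11
11 → 7

3, 12, 9, 6, 1, 8, 5, 2, 10, 4, 11, 7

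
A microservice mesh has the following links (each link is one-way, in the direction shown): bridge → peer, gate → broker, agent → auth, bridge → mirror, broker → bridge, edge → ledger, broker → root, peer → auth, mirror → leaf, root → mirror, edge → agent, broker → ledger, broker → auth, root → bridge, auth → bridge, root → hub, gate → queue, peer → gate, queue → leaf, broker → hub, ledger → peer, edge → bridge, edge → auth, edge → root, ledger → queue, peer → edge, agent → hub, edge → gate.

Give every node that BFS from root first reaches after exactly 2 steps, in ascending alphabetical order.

Level 0: root
Level 1: bridge, hub, mirror
Level 2: leaf, peer
Level 3: auth, edge, gate
Level 4: agent, broker, ledger, queue

leaf, peer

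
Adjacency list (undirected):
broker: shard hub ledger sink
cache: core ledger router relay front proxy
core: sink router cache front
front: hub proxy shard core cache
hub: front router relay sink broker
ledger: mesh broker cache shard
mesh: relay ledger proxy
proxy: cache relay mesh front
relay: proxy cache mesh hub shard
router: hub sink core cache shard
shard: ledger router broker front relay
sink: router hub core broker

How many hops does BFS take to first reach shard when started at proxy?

Level 0: proxy
Level 1: cache, front, mesh, relay
Level 2: core, hub, ledger, router, shard
Level 3: broker, sink
shard first appears at level 2.

2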